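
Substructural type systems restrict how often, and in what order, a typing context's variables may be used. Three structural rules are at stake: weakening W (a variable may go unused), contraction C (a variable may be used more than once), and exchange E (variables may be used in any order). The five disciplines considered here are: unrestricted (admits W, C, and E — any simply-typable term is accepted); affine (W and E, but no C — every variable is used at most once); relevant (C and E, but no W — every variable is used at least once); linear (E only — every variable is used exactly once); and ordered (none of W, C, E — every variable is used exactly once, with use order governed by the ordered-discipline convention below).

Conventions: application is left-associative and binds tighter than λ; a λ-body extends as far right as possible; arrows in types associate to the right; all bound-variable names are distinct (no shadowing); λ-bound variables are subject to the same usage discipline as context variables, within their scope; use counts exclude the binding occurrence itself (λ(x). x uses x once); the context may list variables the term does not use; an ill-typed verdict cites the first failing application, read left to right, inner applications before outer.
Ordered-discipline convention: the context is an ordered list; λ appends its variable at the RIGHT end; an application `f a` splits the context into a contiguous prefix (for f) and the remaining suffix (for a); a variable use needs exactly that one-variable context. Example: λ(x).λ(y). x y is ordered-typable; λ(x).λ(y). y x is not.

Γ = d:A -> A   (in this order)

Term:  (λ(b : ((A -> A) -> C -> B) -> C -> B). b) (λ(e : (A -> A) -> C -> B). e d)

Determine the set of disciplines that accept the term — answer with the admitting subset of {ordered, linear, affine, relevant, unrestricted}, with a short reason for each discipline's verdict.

admitted by: linear, affine, relevant, unrestricted
usage: d: 1×, b (λ-bound): 1×, e (λ-bound): 1×
use order (left to right): b, e, d
typing: ✓ — ((A -> A) -> C -> B) -> C -> B
ordered: ✗, use order b, e, d needs exchange
linear: ✓, exactly-once usage across d, b, e
affine: ✓, no duplicate uses among d, b, e
relevant: ✓, none of d, b, e goes unused
unrestricted: ✓, typability at ((A -> A) -> C -> B) -> C -> B is all that's needed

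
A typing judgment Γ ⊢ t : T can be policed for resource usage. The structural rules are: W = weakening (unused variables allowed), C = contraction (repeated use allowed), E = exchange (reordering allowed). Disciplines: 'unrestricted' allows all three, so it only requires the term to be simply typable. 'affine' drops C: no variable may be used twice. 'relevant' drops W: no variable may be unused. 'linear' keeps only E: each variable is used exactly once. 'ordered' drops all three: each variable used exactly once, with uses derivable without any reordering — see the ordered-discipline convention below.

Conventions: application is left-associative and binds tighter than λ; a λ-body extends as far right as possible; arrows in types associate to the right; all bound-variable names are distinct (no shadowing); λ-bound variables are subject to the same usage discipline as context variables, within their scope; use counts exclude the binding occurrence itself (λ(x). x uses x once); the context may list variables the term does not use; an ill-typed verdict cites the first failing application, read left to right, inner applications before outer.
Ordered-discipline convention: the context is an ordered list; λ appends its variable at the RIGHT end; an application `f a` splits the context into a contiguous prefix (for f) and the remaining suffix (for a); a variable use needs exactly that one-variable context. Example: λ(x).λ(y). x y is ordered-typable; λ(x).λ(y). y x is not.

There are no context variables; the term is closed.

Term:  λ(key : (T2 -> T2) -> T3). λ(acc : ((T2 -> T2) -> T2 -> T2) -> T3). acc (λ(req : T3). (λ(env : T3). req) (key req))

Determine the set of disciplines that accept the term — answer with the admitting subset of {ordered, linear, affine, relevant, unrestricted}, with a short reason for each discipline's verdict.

admitted by: none
usage: key (λ-bound): 1×, acc (λ-bound): 1×, req (λ-bound): 2×, env (λ-bound): 0×
use order (left to right): acc, req, key, req
typing: ill-typed: argument of type T3 where T2 -> T2 is required
ordered: ✗ — not simply typable
linear: ✗ — fails simple typing
affine: ✗ — a type mismatch blocks all five
relevant: ✗ — the type mismatch rejects it
unrestricted: ✗ — not simply typable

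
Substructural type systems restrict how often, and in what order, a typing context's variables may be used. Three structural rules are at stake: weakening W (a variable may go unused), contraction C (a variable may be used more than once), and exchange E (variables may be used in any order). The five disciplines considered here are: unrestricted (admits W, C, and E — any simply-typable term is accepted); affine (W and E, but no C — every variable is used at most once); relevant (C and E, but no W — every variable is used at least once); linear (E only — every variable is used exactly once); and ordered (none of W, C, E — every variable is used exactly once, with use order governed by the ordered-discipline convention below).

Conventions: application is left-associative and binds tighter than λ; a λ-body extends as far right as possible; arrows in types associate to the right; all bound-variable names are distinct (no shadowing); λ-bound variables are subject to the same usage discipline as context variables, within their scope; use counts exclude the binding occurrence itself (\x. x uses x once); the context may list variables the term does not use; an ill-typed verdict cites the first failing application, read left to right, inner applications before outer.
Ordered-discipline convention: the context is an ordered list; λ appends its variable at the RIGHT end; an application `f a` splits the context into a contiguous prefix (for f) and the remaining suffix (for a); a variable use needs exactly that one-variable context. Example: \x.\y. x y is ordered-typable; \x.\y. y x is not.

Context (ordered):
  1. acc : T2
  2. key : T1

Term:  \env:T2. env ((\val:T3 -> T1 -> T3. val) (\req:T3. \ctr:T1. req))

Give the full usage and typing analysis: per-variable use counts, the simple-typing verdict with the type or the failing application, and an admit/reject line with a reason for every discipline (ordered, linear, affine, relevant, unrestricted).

counts: acc: 0×; key: 0×; env (bound): 1×; val (bound): 1×; req (bound): 1×; ctr (bound): 0×
order of uses: env, val, req
typing: ill-typed: applying a non-function (T2)
ordered: ✗, not simply typable
linear: ✗, fails simple typing
affine: ✗, a type mismatch blocks all five
relevant: ✗, the type mismatch rejects it
unrestricted: ✗, not simply typable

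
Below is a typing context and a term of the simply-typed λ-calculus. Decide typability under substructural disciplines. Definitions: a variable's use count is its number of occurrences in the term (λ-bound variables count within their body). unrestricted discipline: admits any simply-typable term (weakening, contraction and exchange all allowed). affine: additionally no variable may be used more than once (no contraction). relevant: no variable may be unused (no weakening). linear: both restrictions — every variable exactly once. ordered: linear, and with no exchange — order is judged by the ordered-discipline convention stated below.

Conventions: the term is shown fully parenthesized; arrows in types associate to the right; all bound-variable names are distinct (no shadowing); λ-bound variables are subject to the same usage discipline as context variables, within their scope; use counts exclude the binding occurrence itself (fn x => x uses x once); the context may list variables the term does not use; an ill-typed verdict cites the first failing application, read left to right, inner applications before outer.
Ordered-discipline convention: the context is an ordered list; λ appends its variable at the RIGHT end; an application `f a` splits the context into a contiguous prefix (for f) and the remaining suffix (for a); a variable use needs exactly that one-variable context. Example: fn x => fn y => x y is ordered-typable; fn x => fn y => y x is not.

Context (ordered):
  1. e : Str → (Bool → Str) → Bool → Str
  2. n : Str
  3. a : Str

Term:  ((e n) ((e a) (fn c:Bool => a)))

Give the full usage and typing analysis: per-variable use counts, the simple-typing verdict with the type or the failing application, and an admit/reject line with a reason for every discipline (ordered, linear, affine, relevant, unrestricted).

counts: e: 2; n: 1; a: 2; c [bound]: 0
left-to-right use order: e, n, e, a, a
typing: ✓ — Bool → Str
ordered: ✗, e ×2, a ×2 used more than once (contraction); needs weakening: c unused
linear: ✗, e ×2, a ×2 used more than once (contraction); needs weakening: c unused
affine: ✗, e ×2, a ×2 used more than once (contraction)
relevant: ✗, needs weakening: c unused
unrestricted: ✓, well-typed at Bool → Str; no restrictions here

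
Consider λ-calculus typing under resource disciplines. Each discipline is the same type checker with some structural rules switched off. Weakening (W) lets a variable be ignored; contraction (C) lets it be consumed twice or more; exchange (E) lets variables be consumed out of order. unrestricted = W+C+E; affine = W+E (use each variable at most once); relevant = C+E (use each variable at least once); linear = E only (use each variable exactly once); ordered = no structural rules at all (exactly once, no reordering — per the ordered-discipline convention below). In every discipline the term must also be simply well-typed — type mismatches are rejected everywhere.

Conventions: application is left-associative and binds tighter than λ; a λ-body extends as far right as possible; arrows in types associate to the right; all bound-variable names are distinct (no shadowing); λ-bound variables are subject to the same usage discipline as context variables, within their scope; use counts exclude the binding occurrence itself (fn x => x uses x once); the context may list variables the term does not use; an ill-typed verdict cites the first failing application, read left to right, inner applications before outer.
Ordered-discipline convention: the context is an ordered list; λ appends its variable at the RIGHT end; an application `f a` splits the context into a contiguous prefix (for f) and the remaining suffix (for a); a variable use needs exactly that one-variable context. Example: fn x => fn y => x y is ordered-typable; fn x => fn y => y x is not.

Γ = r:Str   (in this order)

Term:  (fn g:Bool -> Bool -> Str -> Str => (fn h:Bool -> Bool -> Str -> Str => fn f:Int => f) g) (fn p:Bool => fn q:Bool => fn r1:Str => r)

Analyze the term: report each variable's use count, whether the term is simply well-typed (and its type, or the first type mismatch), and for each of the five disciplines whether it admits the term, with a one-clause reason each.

use counts: r=1, g (λ-bound)=1, h (λ-bound)=0, f (λ-bound)=1, p (λ-bound)=0, q (λ-bound)=0, r1 (λ-bound)=0
left-to-right use order: f, g, r
typing: ✓ — Int -> Int
ordered ✗ (needs weakening: h, p, q, r1 unused)
linear ✗ (needs weakening: h, p, q, r1 unused)
affine ✓ (at most one use each (r, g, h, f, p, q, r1))
relevant ✗ (needs weakening: h, p, q, r1 unused)
unrestricted ✓ (well-typed at Int -> Int; no restrictions here)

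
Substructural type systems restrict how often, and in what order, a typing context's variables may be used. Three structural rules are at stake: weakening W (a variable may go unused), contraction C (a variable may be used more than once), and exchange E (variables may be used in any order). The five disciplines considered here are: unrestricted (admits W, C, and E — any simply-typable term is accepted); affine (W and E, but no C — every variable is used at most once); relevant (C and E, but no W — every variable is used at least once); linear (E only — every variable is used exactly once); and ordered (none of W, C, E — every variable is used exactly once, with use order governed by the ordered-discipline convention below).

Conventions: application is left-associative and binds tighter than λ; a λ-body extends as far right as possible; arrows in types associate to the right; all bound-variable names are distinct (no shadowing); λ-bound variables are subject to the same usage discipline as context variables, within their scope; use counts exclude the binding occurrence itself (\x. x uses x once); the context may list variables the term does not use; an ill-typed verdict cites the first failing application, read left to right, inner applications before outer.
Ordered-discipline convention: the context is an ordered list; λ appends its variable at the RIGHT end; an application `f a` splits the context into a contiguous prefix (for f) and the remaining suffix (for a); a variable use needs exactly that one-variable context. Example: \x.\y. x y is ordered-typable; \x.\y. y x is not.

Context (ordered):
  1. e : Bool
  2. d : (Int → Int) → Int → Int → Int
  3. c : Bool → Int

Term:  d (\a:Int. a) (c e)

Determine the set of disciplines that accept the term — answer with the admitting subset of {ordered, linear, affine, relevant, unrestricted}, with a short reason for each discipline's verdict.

admitting disciplines: linear, affine, relevant, unrestricted
use counts: e=1; d=1; c=1; a (bound)=1
order of uses: d, a, c, e
typing: ✓ — Int → Int
ordered: ✗, use order d, a, c, e needs exchange
linear: ✓, single use per variable (e, d, c, a)
affine: ✓, none of e, d, c, a used more than once
relevant: ✓, at least one use each (e, d, c, a)
unrestricted: ✓, well-typed at Int → Int; no restrictions here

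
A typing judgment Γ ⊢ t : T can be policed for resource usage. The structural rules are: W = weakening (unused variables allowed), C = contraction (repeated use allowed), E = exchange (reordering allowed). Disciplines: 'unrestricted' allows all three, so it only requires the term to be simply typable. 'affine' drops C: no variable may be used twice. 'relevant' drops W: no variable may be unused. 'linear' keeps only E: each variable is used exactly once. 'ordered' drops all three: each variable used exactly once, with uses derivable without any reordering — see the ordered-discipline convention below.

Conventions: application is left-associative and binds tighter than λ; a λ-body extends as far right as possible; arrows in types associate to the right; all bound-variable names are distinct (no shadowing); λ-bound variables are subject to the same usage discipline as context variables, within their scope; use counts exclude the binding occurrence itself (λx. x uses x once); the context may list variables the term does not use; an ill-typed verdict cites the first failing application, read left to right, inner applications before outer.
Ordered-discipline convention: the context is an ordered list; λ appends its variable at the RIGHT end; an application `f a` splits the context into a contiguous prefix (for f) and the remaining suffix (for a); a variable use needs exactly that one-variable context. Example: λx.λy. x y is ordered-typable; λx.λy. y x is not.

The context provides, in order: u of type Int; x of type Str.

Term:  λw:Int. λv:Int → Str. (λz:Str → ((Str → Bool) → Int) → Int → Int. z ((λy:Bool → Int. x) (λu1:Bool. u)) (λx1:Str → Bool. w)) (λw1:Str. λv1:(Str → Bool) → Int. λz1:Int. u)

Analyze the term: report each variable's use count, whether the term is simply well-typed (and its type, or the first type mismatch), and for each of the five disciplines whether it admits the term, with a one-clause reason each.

use counts: u: 2×; x: 1×; w [bound]: 1×; v [bound]: 0×; z [bound]: 1×; y [bound]: 0×; u1 [bound]: 0×; x1 [bound]: 0×; w1 [bound]: 0×; v1 [bound]: 0×; z1 [bound]: 0×
uses in reading order: z, x, u, w, u
typing: well-typed at Int → (Int → Str) → Int → Int
ordered ✗ (repeated use of u ×2; v, y, u1, x1, w1, v1, z1 left unused)
linear ✗ (repeated use of u ×2; v, y, u1, x1, w1, v1, z1 left unused)
affine ✗ (repeated use of u ×2)
relevant ✗ (v, y, u1, x1, w1, v1, z1 left unused)
unrestricted ✓ (simply typable at Int → (Int → Str) → Int → Int; W, C, E all held)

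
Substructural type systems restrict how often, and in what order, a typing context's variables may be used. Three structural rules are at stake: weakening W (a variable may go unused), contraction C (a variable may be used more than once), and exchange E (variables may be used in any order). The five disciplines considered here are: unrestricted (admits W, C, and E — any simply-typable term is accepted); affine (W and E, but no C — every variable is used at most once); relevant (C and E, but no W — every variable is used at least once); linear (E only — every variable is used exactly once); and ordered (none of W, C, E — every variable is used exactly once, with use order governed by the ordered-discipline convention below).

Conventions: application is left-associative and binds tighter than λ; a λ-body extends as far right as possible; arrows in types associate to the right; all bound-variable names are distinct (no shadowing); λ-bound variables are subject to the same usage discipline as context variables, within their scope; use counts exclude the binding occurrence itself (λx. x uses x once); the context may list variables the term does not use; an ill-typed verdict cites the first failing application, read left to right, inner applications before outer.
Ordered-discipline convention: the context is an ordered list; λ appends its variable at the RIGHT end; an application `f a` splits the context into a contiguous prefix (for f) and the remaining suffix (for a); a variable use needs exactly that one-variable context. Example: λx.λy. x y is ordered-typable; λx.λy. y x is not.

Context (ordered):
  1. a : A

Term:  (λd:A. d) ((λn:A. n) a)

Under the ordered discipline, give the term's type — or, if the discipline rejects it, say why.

term : A
use counts: a: 1×; d (bound): 1×; n (bound): 1×
uses in reading order: d, n, a
typing: well-typed at A
per-discipline verdicts: ordered ✓, linear ✓, affine ✓, relevant ✓, unrestricted ✓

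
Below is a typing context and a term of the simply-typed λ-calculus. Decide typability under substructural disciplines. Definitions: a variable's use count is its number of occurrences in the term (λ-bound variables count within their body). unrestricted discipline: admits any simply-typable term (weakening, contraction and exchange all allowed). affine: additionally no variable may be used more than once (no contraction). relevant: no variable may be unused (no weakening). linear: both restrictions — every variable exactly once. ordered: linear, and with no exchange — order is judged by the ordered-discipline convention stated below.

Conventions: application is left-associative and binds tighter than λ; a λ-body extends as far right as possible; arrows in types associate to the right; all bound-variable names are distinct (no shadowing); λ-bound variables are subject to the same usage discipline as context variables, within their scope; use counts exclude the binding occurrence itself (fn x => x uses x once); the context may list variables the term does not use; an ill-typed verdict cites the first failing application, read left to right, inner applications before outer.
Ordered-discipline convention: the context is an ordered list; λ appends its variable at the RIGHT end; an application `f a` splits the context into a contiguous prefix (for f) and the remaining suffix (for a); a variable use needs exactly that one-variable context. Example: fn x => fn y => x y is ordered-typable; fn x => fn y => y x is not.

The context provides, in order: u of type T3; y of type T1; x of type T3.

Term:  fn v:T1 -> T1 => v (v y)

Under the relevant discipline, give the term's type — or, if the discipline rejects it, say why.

not well-typed under relevant — needs weakening: u, x unused
usage: u: 0×, y: 1×, x: 0×, v (bound): 2×
left-to-right use order: v, v, y
typing: well-typed — term : (T1 -> T1) -> T1
all disciplines: ordered ✗; linear ✗; affine ✗; relevant ✗; unrestricted ✓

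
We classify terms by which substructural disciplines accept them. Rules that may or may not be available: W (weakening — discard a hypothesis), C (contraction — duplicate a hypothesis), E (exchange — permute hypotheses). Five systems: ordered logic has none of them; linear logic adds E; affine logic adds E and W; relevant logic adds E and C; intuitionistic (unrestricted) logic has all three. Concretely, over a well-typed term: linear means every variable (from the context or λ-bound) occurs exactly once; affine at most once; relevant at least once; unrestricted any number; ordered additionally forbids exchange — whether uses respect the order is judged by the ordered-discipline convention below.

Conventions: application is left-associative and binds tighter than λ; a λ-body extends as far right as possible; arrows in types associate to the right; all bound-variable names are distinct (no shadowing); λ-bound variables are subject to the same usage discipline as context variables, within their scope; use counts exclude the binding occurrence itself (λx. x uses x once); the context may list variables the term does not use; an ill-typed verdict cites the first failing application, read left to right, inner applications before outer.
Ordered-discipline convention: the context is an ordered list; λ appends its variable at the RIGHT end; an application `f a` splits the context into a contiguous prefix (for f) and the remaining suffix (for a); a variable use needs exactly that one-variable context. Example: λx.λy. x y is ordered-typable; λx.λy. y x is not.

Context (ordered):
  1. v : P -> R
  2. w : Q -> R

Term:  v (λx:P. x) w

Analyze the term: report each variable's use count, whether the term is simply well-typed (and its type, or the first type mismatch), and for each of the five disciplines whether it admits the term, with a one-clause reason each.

use counts: v=1, w=1, x [bound]=1
left-to-right use order: v, x, w
typing: ill-typed: an argument P -> P mismatches the expected P
ordered: ✗, a type mismatch blocks all five
linear: ✗, the type mismatch rejects it
affine: ✗, not simply typable
relevant: ✗, fails simple typing
unrestricted: ✗, a type mismatch blocks all five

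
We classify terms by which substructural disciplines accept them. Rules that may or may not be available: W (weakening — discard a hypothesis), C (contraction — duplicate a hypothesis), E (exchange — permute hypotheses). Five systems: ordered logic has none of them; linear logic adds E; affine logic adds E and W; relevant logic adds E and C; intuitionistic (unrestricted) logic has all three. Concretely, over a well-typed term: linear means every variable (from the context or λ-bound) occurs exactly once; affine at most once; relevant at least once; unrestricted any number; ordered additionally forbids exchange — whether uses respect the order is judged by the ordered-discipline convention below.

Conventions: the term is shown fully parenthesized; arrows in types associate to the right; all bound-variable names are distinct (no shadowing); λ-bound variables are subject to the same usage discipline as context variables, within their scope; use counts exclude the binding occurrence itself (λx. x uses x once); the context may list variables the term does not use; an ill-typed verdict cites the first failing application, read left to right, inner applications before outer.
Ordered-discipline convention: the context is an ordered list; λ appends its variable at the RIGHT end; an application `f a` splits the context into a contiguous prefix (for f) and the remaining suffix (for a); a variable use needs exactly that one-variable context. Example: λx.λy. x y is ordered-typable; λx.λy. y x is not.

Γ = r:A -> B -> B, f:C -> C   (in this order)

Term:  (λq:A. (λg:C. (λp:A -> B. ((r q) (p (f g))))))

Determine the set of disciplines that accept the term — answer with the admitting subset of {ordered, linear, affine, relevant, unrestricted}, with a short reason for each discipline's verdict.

accepted by: none
counts: r=1; f=1; q (λ-bound)=1; g (λ-bound)=1; p (λ-bound)=1
use order (left to right): r, q, p, f, g
typing: ill-typed: an argument C mismatches the expected A
ordered ✗ (the type mismatch rejects it)
linear ✗ (not simply typable)
affine ✗ (fails simple typing)
relevant ✗ (a type mismatch blocks all five)
unrestricted ✗ (the type mismatch rejects it)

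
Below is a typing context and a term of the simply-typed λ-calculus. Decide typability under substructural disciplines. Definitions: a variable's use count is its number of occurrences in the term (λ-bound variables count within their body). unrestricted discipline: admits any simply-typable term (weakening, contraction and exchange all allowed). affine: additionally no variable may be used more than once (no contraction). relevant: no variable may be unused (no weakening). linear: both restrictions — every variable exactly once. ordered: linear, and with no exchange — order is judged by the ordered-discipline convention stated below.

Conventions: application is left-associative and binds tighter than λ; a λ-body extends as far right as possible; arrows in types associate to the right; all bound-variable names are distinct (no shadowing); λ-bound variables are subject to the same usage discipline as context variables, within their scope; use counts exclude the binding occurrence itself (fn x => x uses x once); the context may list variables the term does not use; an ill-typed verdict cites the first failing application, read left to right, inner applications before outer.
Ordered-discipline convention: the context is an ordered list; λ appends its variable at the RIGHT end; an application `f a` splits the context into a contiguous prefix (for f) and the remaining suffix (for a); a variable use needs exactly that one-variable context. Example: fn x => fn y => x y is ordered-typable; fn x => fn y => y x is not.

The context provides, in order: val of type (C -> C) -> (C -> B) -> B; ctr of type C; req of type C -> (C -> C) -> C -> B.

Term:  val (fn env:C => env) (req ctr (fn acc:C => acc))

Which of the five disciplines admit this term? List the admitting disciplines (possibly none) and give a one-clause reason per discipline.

admitting disciplines: linear, affine, relevant, unrestricted
counts: val: 1×; ctr: 1×; req: 1×; env [bound]: 1×; acc [bound]: 1×
left-to-right use order: val, env, req, ctr, acc
typing: well-typed at B
ordered ✗ (no ordered split (uses run val, env, req, ctr, acc))
linear ✓ (each of val, ctr, req, env, acc used exactly once)
affine ✓ (at most one use each (val, ctr, req, env, acc))
relevant ✓ (none of val, ctr, req, env, acc goes unused)
unrestricted ✓ (simply typable at B; W, C, E all held)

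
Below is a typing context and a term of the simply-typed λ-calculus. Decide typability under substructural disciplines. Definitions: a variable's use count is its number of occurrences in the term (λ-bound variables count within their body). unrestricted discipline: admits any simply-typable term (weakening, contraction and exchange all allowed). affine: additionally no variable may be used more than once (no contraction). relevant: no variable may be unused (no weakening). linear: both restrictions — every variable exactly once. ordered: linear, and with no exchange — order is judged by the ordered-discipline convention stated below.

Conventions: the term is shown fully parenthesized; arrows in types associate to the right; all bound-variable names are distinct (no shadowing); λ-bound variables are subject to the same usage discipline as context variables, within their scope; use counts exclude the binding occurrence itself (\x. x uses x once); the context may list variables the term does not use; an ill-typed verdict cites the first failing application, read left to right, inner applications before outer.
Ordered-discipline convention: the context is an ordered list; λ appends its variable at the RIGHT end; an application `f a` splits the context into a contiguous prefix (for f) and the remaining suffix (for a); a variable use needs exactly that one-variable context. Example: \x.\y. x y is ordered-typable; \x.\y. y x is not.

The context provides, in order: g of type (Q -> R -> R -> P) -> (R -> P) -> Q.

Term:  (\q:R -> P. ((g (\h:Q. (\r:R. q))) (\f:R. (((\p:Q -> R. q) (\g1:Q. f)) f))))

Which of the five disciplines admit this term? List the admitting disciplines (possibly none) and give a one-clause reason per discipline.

admitted by: unrestricted
variable uses: g: 1×; q (λ-bound): 2×; h (λ-bound): 0×; r (λ-bound): 0×; f (λ-bound): 2×; p (λ-bound): 0×; g1 (λ-bound): 0×
left-to-right use order: g, q, q, f, f
typing: well-typed — term : (R -> P) -> Q
ordered: ✗, uses contraction: q ×2, f ×2; h, r, p, g1 never used (weakening)
linear: ✗, uses contraction: q ×2, f ×2; h, r, p, g1 never used (weakening)
affine: ✗, uses contraction: q ×2, f ×2
relevant: ✗, h, r, p, g1 never used (weakening)
unrestricted: ✓, typability at (R -> P) -> Q is all that's needed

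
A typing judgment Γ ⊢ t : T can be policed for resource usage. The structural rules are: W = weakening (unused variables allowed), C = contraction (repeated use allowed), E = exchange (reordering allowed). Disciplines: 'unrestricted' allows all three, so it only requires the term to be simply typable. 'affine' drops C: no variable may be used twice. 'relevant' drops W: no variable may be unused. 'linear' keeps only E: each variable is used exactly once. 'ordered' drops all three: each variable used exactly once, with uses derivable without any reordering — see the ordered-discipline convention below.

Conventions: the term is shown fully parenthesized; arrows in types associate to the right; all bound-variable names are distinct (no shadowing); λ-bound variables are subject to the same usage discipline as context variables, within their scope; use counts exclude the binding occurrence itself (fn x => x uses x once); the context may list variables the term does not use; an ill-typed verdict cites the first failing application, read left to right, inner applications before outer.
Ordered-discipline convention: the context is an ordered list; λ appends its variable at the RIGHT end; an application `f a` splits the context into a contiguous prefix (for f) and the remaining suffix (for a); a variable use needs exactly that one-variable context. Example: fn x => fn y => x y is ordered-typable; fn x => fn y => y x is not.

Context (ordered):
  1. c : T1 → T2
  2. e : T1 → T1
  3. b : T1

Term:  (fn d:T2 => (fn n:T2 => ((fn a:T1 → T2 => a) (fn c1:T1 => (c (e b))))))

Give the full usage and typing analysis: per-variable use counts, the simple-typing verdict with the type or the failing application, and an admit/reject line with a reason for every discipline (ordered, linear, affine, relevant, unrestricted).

use counts: c: 1×, e: 1×, b: 1×, d [bound]: 0×, n [bound]: 0×, a [bound]: 1×, c1 [bound]: 0×
order of uses: a, c, e, b
typing: ✓ — T2 → T2 → T1 → T2
ordered ✗ (d, n, c1 never used (weakening))
linear ✗ (d, n, c1 never used (weakening))
affine ✓ (at most one use each (c, e, b, d, n, a, c1))
relevant ✗ (d, n, c1 never used (weakening))
unrestricted ✓ (typability at T2 → T2 → T1 → T2 is all that's needed)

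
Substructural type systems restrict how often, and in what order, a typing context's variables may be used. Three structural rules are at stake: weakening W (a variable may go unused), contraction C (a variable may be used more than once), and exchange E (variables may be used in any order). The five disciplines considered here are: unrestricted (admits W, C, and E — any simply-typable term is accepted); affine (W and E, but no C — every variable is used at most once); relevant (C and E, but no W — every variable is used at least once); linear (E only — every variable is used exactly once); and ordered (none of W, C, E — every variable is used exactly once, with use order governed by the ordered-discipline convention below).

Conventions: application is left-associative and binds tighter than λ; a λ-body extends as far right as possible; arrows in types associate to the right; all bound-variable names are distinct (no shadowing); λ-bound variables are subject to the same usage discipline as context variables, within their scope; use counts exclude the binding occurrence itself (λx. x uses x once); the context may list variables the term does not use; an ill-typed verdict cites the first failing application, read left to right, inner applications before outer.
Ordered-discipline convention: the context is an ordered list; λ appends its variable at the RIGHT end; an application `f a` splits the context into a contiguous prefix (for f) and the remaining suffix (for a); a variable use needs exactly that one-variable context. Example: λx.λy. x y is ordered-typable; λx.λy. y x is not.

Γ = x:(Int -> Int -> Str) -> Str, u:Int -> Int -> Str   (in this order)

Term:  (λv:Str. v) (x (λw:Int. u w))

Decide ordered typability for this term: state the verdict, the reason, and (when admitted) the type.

yes — x, u, v, w once each; derivable with no W/C/E; term : Str
use counts: x ×1; u ×1; v (bound) ×1; w (bound) ×1
left-to-right use order: v, x, u, w
typing: well-typed — term : Str
per-discipline verdicts: ordered ✓ · linear ✓ · affine ✓ · relevant ✓ · unrestricted ✓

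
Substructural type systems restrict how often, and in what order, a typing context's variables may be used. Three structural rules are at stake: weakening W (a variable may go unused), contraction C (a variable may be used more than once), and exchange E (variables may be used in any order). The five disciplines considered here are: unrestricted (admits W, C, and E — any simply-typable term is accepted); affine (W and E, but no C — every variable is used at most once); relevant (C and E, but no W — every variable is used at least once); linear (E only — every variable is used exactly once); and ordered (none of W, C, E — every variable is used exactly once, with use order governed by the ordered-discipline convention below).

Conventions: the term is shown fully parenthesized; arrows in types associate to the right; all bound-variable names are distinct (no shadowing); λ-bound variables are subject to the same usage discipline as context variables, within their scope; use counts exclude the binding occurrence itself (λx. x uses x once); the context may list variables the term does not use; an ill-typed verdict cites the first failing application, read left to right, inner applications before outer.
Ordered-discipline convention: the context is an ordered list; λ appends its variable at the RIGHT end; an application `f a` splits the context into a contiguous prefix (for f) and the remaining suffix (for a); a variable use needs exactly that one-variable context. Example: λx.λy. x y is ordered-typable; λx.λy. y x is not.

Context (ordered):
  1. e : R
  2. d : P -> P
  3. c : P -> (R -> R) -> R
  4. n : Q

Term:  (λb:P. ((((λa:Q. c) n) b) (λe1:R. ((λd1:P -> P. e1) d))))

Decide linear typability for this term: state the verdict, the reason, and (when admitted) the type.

no — unused: e, a, d1 — weakening required
counts: e: 0×; d: 1×; c: 1×; n: 1×; b [bound]: 1×; a [bound]: 0×; e1 [bound]: 1×; d1 [bound]: 0×
use order (left to right): c, n, b, e1, d
typing: well-typed — term : P -> R
per-discipline verdicts: ordered ✗ · linear ✗ · affine ✓ · relevant ✗ · unrestricted ✓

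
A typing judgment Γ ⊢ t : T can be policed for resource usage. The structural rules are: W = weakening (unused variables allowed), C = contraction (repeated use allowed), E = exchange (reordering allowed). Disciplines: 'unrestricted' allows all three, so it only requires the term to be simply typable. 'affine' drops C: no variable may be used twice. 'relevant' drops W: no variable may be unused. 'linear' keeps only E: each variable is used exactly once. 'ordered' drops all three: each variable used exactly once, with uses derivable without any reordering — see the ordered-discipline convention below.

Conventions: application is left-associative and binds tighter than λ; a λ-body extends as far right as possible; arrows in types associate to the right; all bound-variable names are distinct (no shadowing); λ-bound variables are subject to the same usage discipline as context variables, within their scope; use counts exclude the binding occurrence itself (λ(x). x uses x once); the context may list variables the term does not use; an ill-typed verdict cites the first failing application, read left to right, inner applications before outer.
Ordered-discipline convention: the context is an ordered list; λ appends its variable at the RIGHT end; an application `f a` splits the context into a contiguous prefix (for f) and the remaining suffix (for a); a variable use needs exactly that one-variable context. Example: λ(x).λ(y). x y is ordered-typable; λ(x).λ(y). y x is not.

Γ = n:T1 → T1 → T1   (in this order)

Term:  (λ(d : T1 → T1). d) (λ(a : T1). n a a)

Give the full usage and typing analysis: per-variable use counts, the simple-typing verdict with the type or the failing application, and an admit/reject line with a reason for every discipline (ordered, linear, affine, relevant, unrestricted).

counts: n: 1, d (bound): 1, a (bound): 2
order of uses: d, n, a, a
typing: ✓ — T1 → T1
ordered: ✗ — repeated use of a ×2
linear: ✗ — repeated use of a ×2
affine: ✗ — repeated use of a ×2
relevant: ✓ — none of n, d, a goes unused
unrestricted: ✓ — well-typed at T1 → T1; no restrictions here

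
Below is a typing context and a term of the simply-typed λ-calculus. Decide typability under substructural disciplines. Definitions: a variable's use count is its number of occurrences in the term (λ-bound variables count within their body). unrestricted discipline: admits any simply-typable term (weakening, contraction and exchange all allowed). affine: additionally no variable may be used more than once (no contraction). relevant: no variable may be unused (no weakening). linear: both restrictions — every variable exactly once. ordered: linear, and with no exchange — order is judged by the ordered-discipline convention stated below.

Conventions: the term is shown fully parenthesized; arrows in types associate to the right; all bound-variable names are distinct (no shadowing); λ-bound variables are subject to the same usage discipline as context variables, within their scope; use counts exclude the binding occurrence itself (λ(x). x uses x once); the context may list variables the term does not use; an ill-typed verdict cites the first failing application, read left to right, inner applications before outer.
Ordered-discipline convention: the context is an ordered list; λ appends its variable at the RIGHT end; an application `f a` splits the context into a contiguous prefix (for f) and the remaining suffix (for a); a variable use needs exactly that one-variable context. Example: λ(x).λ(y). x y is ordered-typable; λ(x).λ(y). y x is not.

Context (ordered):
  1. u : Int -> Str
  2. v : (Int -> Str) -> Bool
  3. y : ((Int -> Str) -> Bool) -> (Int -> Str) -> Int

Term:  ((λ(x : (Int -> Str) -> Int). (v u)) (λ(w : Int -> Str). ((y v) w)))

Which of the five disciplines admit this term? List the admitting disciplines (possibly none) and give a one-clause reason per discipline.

admitting disciplines: unrestricted
variable uses: u: 1×, v: 2×, y: 1×, x [bound]: 0×, w [bound]: 1×
use order (left to right): v, u, y, v, w
typing: well-typed at Bool
ordered: ✗ — repeated use of v ×2; needs weakening: x unused
linear: ✗ — repeated use of v ×2; needs weakening: x unused
affine: ✗ — repeated use of v ×2
relevant: ✗ — needs weakening: x unused
unrestricted: ✓ — well-typed at Bool; no restrictions here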